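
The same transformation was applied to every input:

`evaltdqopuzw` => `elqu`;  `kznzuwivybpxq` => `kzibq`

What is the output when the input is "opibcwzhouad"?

obzu

Each output is the input with this applied: keep one character in every 3, starting at position 1 (positions 1st, 4th, 7th, ...).
On "opibcwzhouad" that produces "obzu".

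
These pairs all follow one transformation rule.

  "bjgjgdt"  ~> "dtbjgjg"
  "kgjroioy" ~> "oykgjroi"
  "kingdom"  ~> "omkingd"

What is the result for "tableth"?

In each case the input is transformed by: move the last 2 characters to the front (rotate right by 2).
"tableth" → "thtable".

thtable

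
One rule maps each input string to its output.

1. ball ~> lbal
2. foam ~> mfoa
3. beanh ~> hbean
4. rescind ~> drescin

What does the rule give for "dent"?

The pattern: move the last character to the front.
Doing the same to "dent": "tden".

tden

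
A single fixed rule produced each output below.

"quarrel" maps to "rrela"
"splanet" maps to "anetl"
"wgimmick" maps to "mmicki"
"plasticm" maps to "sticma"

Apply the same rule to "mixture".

Looking at the pairs, the operation is to delete the first 2 characters, then move the first character to the end.
Working it through for "mixture": intermediate "xture", final "turex".

turex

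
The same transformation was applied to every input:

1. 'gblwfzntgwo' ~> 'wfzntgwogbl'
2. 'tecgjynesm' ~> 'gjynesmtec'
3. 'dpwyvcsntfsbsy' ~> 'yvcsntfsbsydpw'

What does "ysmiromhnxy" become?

The pattern: move the first 3 characters to the end (rotate left by 3).
Applying that to "ysmiromhnxy" gives "iromhnxyysm".

iromhnxyysm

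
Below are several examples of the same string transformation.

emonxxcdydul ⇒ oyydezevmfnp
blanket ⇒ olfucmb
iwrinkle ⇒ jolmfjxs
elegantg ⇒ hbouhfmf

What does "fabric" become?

sjdgbc

The transformation: shift every letter 1 place forward in the alphabet (wrapping around), then move the first 3 characters to the end (rotate left by 3).
Working it through for "fabric": intermediate "gbcsjd", final "sjdgbc".
(Check on "emonxxcdydul": → "fnpoyydezevm" → "oyydezevmfnp" ✓)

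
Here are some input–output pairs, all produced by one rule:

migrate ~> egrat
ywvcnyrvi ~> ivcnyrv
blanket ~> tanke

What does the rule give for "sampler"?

rmple

The rule is to delete the first 2 characters, then move the last character to the front.
For "sampler", step one produces "mpler"; step two turns that into "rmple".
(Check on "ywvcnyrvi": → "vcnyrvi" → "ivcnyrv" ✓)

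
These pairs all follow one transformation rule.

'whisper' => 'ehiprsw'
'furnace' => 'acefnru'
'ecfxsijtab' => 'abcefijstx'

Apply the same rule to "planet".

Rule — sort the characters into alphabetical order.
On "planet" that produces "aelnpt".

aelnpt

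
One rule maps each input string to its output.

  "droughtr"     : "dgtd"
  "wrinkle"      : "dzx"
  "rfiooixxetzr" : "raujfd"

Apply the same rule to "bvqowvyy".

Looking at the pairs, the operation is to keep every other character starting from the second (positions 2nd, 4th, 6th, ...), then shift every letter 12 places forward in the alphabet (wrapping around).
So "bvqowvyy" becomes "hahk".
(Check on "droughtr": → "ruhr" → "dgtd" ✓)

hahk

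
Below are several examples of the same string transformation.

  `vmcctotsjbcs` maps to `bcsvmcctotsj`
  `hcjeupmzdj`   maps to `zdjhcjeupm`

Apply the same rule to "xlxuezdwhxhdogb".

ogbxlxuezdwhxhd

The rule is to move the last 3 characters to the front (rotate right by 3).
"xlxuezdwhxhdogb" → "ogbxlxuezdwhxhd".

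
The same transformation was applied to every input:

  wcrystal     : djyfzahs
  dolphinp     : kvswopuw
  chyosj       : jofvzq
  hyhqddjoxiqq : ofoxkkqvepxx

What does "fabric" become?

What's happening: shift every letter 7 places forward in the alphabet (wrapping around).
"fabric" → "mhiypj".

mhiypj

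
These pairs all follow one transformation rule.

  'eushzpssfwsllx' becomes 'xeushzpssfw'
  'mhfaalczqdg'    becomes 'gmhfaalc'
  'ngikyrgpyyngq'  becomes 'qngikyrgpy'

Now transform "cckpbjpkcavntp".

pcckpbjpkca

Rule — move the last character to the front, then delete the last 3 characters.
Applying both steps to "cckpbjpkcavntp": "pcckpbjpkcavnt", then "pcckpbjpkca".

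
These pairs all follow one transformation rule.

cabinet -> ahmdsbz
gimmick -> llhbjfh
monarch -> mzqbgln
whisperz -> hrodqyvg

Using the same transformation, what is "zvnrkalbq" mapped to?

Each output is the input with this applied: move the first 2 characters to the end (rotate left by 2), then shift every letter 1 place backward in the alphabet (wrapping around).
Starting from "zvnrkalbq": after the first operation, "nrkalbqzv"; after the second, "mqjzkapyu".

mqjzkapyu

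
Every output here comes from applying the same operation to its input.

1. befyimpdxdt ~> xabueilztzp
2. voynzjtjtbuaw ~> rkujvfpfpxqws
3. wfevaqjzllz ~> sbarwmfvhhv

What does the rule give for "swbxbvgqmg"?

osxtxrcmic

The pattern: shift every letter 4 places backward in the alphabet (wrapping around).
For "swbxbvgqmg" the result is "osxtxrcmic".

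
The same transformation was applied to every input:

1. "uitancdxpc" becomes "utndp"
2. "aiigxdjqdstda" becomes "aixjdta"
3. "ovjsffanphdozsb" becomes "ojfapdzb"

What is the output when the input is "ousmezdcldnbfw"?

The rule is to keep every other character starting from the first (positions 1st, 3rd, 5th, ...).
Doing the same to "ousmezdcldnbfw": "osedlnf".

osedlnf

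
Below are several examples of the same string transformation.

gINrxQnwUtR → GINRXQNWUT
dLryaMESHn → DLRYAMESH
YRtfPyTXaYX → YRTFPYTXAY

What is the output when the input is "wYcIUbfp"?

WYCIUBF

Looking at the pairs, the operation is to delete the last character, then convert every letter to uppercase.
On "wYcIUbfp": the first step gives "wYcIUbf", and the second then gives "WYCIUBF".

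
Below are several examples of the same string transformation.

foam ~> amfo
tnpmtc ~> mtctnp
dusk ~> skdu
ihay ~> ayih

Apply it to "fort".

Rule — swap the front and back halves of the string.
Applying that to "fort" gives "rtfo".

rtfo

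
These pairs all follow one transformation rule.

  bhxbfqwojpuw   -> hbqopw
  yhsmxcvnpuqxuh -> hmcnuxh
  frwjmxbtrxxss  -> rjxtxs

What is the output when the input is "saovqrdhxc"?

The transformation: keep every other character starting from the second (positions 2nd, 4th, 6th, ...).
So "saovqrdhxc" becomes "avrhc".

avrhc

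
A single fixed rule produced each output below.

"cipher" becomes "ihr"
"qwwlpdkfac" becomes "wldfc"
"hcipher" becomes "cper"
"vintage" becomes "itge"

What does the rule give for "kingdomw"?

The pattern: swap each adjacent pair of characters (1↔2, 3↔4, ...), then keep every other character starting from the first (positions 1st, 3rd, 5th, ...).
Working it through for "kingdomw": intermediate "ikgnodwm", final "igow".

igow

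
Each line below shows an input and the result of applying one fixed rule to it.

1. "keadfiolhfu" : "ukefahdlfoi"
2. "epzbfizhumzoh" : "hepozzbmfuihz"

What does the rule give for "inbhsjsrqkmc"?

The rule is to swap the first and last characters, then take characters alternately from the front and the back (1st, last, 2nd, 2nd-last, ...).
Applying both steps to "inbhsjsrqkmc": "cnbhsjsrqkmi", then "cinmbkhqsrjs".

cinmbkhqsrjs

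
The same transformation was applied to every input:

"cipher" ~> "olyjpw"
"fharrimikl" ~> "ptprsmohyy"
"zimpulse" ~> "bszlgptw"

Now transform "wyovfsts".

mzazdfvc

Looking at the pairs, the operation is to swap the front and back halves of the string, then shift every letter 7 places forward in the alphabet (wrapping around).
On "wyovfsts": the first step gives "fstswyov", and the second then gives "mzazdfvc".
(Check on "zimpulse": → "ulsezimp" → "bszlgptw" ✓)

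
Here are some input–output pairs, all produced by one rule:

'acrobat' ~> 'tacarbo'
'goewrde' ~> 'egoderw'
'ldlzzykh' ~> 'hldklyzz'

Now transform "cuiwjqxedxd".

Rule — swap the first and last characters, then take characters alternately from the front and the back (1st, last, 2nd, 2nd-last, ...).
Doing the same to "cuiwjqxedxd": "dcuxidwejxq".
(Check on "goewrde": → "eoewrdg" → "egoderw" ✓)

dcuxidwejxq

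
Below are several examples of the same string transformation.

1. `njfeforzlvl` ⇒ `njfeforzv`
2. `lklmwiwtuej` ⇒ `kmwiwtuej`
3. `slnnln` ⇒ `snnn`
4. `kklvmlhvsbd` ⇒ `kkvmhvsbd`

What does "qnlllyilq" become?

qnyiq

What's happening: remove every "l".
"qnlllyilq" → "qnyiq".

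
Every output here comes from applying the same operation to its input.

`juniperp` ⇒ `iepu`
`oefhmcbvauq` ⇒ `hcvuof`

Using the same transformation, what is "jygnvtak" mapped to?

In each case the input is transformed by: move the first 3 characters to the end (rotate left by 3), then keep every other character starting from the first (positions 1st, 3rd, 5th, ...).
Starting from "jygnvtak": after the first operation, "nvtakjyg"; after the second, "ntky".

ntky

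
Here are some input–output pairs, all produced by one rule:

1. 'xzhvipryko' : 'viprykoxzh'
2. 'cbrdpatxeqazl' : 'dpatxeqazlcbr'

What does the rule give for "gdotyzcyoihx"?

The pattern: move the first 3 characters to the end (rotate left by 3).
"gdotyzcyoihx" → "tyzcyoihxgdo".

tyzcyoihxgdo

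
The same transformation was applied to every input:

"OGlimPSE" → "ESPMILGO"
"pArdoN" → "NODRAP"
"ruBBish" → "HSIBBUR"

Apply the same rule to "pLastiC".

What's happening: reverse the string, then convert every letter to uppercase.
On "pLastiC": the first step gives "CitsaLp", and the second then gives "CITSALP".

CITSALP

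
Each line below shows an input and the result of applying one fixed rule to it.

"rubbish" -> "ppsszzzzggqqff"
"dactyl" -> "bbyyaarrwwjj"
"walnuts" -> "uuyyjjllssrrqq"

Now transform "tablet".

rryyzzjjccrr

Looking at the pairs, the operation is to double every character, then shift every letter 2 places backward in the alphabet (wrapping around).
Working it through for "tablet": intermediate "ttaabblleett", final "rryyzzjjccrr".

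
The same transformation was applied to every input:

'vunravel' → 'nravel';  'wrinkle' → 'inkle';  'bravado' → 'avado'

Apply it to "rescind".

scind

What's happening: delete the first 2 characters.
So "rescind" becomes "scind".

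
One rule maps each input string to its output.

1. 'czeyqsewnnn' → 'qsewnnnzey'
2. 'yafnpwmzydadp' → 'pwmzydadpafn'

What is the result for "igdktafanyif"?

What's happening: delete the first character, then move the first 3 characters to the end (rotate left by 3).
"igdktafanyif" → "gdktafanyif" → "tafanyifgdk".

tafanyifgdk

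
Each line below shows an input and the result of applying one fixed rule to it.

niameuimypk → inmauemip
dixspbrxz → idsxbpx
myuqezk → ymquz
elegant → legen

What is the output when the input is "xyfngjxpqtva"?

The transformation: swap each adjacent pair of characters (1↔2, 3↔4, ...), then delete the last 2 characters.
For "xyfngjxpqtva", step one produces "yxnfjgpxtqav"; step two turns that into "yxnfjgpxtq".

yxnfjgpxtq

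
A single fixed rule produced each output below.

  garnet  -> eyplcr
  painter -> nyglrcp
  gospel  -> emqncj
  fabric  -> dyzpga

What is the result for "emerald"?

The transformation: shift every letter 2 places backward in the alphabet (wrapping around).
For "emerald" the result is "ckcpyjb".

ckcpyjb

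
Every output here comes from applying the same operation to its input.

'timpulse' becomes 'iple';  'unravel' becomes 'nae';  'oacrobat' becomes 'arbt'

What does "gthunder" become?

tudr

The pattern: keep every other character starting from the second (positions 2nd, 4th, 6th, ...).
"gthunder" → "tudr".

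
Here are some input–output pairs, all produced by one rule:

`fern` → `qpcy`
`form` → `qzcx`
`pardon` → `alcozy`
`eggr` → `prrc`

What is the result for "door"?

Each output is the input with this applied: shift every letter 11 places forward in the alphabet (wrapping around).
So "door" becomes "ozzc".

ozzc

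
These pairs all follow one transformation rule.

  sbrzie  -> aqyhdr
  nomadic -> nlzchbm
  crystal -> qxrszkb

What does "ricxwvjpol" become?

The transformation: shift every letter 1 place backward in the alphabet (wrapping around), then move the first character to the end.
Working it through for "ricxwvjpol": intermediate "qhbwvuionk", final "hbwvuionkq".

hbwvuionkq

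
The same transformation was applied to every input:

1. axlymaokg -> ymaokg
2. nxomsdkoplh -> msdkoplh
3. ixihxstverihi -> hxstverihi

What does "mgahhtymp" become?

The rule is to delete the first 3 characters.
On "mgahhtymp" that produces "hhtymp".

hhtymp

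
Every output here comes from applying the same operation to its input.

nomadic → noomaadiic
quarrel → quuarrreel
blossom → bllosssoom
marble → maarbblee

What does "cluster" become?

In each case the input is transformed by: repeat every character 3 times, then keep every other character starting from the second (positions 2nd, 4th, 6th, ...).
Applying both steps to "cluster": "cccllluuusssttteeerrr", then "cllussteer".

cllussteer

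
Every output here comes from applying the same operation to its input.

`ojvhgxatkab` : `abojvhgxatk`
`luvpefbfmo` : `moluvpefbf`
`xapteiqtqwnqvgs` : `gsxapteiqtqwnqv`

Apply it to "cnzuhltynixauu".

uucnzuhltynixa

Looking at the pairs, the operation is to move the last 2 characters to the front (rotate right by 2).
Applying that to "cnzuhltynixauu" gives "uucnzuhltynixa".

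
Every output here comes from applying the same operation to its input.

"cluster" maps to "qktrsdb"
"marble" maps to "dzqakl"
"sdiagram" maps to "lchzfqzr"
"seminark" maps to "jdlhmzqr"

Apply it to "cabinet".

What's happening: shift every letter 1 place backward in the alphabet (wrapping around), then swap the first and last characters.
Applying both steps to "cabinet": "bzahmds", then "szahmdb".

szahmdb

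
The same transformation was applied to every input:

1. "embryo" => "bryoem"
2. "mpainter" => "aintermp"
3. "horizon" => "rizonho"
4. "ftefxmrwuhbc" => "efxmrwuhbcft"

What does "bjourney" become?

Rule — move the first 2 characters to the end (rotate left by 2).
So "bjourney" becomes "ourneybj".

ourneybj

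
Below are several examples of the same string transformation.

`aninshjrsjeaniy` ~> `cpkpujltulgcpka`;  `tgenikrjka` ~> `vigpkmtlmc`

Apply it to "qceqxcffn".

In each case the input is transformed by: shift every letter 2 places forward in the alphabet (wrapping around).
On "qceqxcffn" that produces "segszehhp".

segszehhp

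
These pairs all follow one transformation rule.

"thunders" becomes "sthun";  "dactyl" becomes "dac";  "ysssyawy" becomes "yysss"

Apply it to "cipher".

cip

The pattern: swap the front and back halves of the string, then delete the first 3 characters.
Applying that to "cipher" gives "cip".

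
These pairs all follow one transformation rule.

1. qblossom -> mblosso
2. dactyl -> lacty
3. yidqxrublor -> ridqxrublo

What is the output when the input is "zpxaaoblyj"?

jpxaaobly

The pattern: delete the first character, then move the last character to the front.
Starting from "zpxaaoblyj": after the first operation, "pxaaoblyj"; after the second, "jpxaaobly".
(Check on "yidqxrublor": → "idqxrublor" → "ridqxrublo" ✓)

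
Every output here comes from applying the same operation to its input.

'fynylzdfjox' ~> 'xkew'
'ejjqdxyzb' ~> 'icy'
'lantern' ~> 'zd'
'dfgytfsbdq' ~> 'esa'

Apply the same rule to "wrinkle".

The transformation: keep one character in every 3, starting at position 2 (positions 2nd, 5th, 8th, ...), then shift every letter 1 place backward in the alphabet (wrapping around).
Applying both steps to "wrinkle": "rk", then "qj".

qj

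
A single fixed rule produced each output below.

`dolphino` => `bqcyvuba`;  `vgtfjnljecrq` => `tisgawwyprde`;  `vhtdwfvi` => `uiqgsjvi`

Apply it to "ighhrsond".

tvuufeabq

The rule is to swap each adjacent pair of characters (1↔2, 3↔4, ...), then shift every letter 13 places forward in the alphabet (wrapping around) — i.e. ROT13.
For "ighhrsond", step one produces "gihhsrnod"; step two turns that into "tvuufeabq".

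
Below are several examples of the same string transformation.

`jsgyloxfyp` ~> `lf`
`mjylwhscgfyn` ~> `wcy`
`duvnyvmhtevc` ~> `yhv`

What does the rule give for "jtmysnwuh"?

Each output is the input with this applied: keep one character in every 3, starting at position 2 (positions 2nd, 5th, 8th, ...), then delete the first character.
On "jtmysnwuh": the first step gives "tsu", and the second then gives "su".
(Check on "jsgyloxfyp": → "slf" → "lf" ✓)

su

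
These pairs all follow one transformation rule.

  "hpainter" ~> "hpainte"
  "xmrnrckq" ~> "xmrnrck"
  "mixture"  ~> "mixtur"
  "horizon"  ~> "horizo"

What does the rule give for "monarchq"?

monarch

Looking at the pairs, the operation is to delete the last character.
For "monarchq" the result is "monarch".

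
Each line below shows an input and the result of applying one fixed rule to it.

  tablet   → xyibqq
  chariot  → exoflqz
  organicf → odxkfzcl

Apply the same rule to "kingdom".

Rule — move the first character to the end, then shift every letter 3 places backward in the alphabet (wrapping around).
Doing the same to "kingdom": "fkdaljh".

fkdaljh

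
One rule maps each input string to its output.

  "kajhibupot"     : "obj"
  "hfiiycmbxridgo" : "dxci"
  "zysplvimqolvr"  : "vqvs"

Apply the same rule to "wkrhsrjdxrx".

xrr

The transformation: keep one character in every 3, starting at position 3 (positions 3rd, 6th, 9th, ...), then reverse the string.
For "wkrhsrjdxrx" the result is "xrr".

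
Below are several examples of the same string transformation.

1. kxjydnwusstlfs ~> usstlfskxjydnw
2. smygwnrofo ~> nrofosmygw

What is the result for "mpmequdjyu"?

udjyumpmeq

In each case the input is transformed by: swap the front and back halves of the string.
So "mpmequdjyu" becomes "udjyumpmeq".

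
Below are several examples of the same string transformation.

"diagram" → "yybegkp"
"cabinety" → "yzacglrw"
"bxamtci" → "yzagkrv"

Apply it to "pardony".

yblmnpw

Rule — sort the characters into alphabetical order, then shift every letter 2 places backward in the alphabet (wrapping around).
Starting from "pardony": after the first operation, "adnopry"; after the second, "yblmnpw".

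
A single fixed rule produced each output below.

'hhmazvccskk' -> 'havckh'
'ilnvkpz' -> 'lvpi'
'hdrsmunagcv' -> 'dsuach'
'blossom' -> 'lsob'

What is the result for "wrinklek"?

What's happening: move the first character to the end, then keep every other character starting from the first (positions 1st, 3rd, 5th, ...).
Applying both steps to "wrinklek": "rinklekw", then "rnlk".

rnlk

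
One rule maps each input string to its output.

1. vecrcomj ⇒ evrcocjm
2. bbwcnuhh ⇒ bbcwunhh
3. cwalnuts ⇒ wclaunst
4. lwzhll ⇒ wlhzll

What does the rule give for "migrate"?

imrgtae

Each output is the input with this applied: swap each adjacent pair of characters (1↔2, 3↔4, ...).
For "migrate" the result is "imrgtae".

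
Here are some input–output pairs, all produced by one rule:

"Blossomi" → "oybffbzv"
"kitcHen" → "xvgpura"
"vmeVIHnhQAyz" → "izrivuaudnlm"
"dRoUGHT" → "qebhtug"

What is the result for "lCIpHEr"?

ypvcure

Rule — shift every letter 13 places forward in the alphabet (wrapping around) — i.e. ROT13, then convert every letter to lowercase.
Starting from "lCIpHEr": after the first operation, "yPVcURe"; after the second, "ypvcure".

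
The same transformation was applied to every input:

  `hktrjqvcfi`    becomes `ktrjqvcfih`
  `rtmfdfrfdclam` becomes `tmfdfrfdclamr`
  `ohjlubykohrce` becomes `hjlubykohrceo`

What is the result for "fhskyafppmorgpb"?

Looking at the pairs, the operation is to move the first character to the end.
On "fhskyafppmorgpb" that produces "hskyafppmorgpbf".

hskyafppmorgpbf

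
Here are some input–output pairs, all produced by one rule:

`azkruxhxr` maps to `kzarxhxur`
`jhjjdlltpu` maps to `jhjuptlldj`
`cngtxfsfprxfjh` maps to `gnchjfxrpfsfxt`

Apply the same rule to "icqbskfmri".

qciirmfksb

The transformation: move the first 3 characters to the end (rotate left by 3), then reverse the string.
Applying both steps to "icqbskfmri": "bskfmriicq", then "qciirmfksb".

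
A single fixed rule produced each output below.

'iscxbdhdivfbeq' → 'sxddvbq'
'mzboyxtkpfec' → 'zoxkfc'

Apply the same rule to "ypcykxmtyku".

pyxtk

Each output is the input with this applied: keep every other character starting from the second (positions 2nd, 4th, 6th, ...).
For "ypcykxmtyku" the result is "pyxtk".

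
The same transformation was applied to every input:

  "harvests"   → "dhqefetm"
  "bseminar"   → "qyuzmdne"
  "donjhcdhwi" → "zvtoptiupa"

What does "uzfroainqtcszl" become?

rdamuzcfoelxgl

Rule — move the first 2 characters to the end (rotate left by 2), then shift every letter 12 places forward in the alphabet (wrapping around).
"uzfroainqtcszl" → "froainqtcszluz" → "rdamuzcfoelxgl".
(Check on "donjhcdhwi": → "njhcdhwido" → "zvtoptiupa" ✓)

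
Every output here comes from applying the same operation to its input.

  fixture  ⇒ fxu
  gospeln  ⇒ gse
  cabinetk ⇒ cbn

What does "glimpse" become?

The transformation: delete the last 2 characters, then keep every other character starting from the first (positions 1st, 3rd, 5th, ...).
"glimpse" → "glimp" → "gip".

gip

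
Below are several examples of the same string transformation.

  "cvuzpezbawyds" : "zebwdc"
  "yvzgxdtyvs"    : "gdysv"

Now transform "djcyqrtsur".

The transformation: move the first 2 characters to the end (rotate left by 2), then keep every other character starting from the second (positions 2nd, 4th, 6th, ...).
"djcyqrtsur" → "cyqrtsurdj" → "yrsrj".

yrsrj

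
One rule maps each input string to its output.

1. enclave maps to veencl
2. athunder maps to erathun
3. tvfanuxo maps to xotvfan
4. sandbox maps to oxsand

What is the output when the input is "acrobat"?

atacro

What's happening: move the last 3 characters to the front (rotate right by 3), then delete the first character.
On "acrobat" that produces "atacro".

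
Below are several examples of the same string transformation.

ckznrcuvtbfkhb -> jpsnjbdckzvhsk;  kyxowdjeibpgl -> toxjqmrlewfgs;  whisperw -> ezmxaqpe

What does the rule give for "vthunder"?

zmlvcpbd

The rule is to reverse the string, then shift every letter 8 places forward in the alphabet (wrapping around).
"vthunder" → "rednuhtv" → "zmlvcpbd".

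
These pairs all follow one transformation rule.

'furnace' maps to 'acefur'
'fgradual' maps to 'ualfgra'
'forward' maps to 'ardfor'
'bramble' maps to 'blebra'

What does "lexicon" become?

conlex

The pattern: move the last 3 characters to the front (rotate right by 3), then delete the last character.
"lexicon" → "conlexi" → "conlex".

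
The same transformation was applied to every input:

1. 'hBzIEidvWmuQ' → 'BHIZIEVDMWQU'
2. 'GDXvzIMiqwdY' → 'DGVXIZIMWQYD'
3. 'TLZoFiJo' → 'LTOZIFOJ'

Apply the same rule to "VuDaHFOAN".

UVADFHAON

Rule — swap each adjacent pair of characters (1↔2, 3↔4, ...), then convert every letter to uppercase.
On "VuDaHFOAN" that produces "UVADFHAON".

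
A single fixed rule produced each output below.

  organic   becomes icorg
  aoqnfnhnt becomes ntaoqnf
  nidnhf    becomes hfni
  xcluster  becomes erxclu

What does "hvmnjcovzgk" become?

Each output is the input with this applied: move the last 2 characters to the front (rotate right by 2), then delete the last 2 characters.
Doing the same to "hvmnjcovzgk": "gkhvmnjco".

gkhvmnjco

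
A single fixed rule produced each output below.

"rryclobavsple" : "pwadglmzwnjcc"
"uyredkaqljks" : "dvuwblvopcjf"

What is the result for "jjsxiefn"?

yqptiduu

The pattern: reverse the string, then shift every letter 11 places forward in the alphabet (wrapping around).
Working it through for "jjsxiefn": intermediate "nfeixsjj", final "yqptiduu".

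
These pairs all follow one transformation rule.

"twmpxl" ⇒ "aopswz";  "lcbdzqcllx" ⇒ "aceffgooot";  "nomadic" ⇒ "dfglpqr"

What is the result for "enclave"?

dfhhoqy

In each case the input is transformed by: shift every letter 3 places forward in the alphabet (wrapping around), then sort the characters into alphabetical order.
Working it through for "enclave": intermediate "hqfodyh", final "dfhhoqy".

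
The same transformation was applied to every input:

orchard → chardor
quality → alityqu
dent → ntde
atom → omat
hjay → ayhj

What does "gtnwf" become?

nwfgt

Each output is the input with this applied: move the first 2 characters to the end (rotate left by 2).
On "gtnwf" that produces "nwfgt".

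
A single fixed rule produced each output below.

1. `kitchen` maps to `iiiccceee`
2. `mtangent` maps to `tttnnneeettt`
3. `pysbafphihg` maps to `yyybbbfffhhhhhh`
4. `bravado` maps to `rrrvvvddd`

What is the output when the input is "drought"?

Looking at the pairs, the operation is to keep every other character starting from the second (positions 2nd, 4th, 6th, ...), then repeat every character 3 times.
"drought" → "ruh" → "rrruuuhhh".

rrruuuhhh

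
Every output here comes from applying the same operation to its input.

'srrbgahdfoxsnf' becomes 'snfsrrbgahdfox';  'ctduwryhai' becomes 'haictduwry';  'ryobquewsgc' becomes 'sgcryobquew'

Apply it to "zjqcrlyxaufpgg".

pggzjqcrlyxauf

In each case the input is transformed by: move the last 3 characters to the front (rotate right by 3).
For "zjqcrlyxaufpgg" the result is "pggzjqcrlyxauf".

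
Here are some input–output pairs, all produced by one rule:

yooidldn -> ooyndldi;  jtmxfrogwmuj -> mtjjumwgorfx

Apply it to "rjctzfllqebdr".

cjrrdbeqllfzt

What's happening: move the first 3 characters to the end (rotate left by 3), then reverse the string.
For "rjctzfllqebdr", step one produces "tzfllqebdrrjc"; step two turns that into "cjrrdbeqllfzt".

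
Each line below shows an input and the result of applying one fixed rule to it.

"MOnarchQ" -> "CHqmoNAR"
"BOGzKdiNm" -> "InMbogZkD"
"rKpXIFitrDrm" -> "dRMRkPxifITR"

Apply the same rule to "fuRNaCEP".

cepFUrnA

The transformation: move the last 3 characters to the front (rotate right by 3), then flip the case of every letter.
Starting from "fuRNaCEP": after the first operation, "CEPfuRNa"; after the second, "cepFUrnA".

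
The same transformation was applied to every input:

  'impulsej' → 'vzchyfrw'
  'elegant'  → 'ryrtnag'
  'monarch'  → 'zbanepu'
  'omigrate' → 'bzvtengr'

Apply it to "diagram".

qvntenz

The pattern: shift every letter 13 places forward in the alphabet (wrapping around) — i.e. ROT13.
For "diagram" the result is "qvntenz".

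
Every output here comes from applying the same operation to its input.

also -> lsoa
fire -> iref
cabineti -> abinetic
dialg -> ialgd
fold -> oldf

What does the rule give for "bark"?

arkb

The rule is to move the first character to the end.
Applying that to "bark" gives "arkb".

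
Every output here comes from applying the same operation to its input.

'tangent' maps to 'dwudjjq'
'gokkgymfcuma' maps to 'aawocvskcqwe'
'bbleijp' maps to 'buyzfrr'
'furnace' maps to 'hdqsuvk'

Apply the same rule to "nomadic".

cqtysde

What's happening: shift every letter 10 places backward in the alphabet (wrapping around), then move the first 2 characters to the end (rotate left by 2).
Applying both steps to "nomadic": "decqtys", then "cqtysde".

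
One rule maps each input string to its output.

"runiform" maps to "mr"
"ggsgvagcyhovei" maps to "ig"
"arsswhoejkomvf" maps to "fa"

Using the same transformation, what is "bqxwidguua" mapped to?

Rule — move the first character to the end, then keep only the last 2 characters.
Starting from "bqxwidguua": after the first operation, "qxwidguuab"; after the second, "ab".

ab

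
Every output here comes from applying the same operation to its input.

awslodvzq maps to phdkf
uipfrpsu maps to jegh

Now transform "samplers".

hbag

Each output is the input with this applied: keep every other character starting from the first (positions 1st, 3rd, 5th, ...), then shift every letter 11 places backward in the alphabet (wrapping around).
For "samplers", step one produces "smlr"; step two turns that into "hbag".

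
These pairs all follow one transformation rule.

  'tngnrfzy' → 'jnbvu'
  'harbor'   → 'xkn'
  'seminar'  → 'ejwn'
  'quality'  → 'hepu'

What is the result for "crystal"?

opwh

The rule is to shift every letter 4 places backward in the alphabet (wrapping around), then delete the first 3 characters.
Starting from "crystal": after the first operation, "ynuopwh"; after the second, "opwh".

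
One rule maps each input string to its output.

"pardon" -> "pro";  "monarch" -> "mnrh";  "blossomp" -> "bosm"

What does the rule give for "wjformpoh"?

wfrph

In each case the input is transformed by: keep every other character starting from the first (positions 1st, 3rd, 5th, ...).
So "wjformpoh" becomes "wfrph".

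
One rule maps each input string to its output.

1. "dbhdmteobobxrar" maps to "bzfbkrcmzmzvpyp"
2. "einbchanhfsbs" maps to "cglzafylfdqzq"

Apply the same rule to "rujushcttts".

pshsqfarrrq

Looking at the pairs, the operation is to shift every letter 2 places backward in the alphabet (wrapping around).
Applying that to "rujushcttts" gives "pshsqfarrrq".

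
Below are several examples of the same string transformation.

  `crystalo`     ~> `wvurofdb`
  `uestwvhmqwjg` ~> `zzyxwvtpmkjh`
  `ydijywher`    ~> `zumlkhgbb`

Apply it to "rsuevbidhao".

The rule is to shift every letter 3 places forward in the alphabet (wrapping around), then sort the characters into reverse alphabetical order.
Starting from "rsuevbidhao": after the first operation, "uvxhyelgkdr"; after the second, "yxvurlkhged".

yxvurlkhged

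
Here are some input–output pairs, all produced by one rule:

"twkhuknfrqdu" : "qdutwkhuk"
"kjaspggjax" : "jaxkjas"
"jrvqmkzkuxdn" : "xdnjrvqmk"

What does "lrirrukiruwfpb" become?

fpblrirruki

In each case the input is transformed by: move the last 3 characters to the front (rotate right by 3), then delete the last 3 characters.
For "lrirrukiruwfpb", step one produces "fpblrirrukiruw"; step two turns that into "fpblrirruki".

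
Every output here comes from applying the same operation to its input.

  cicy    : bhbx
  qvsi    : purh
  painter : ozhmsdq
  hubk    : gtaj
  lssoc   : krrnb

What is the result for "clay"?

In each case the input is transformed by: shift every letter 1 place backward in the alphabet (wrapping around).
Doing the same to "clay": "bkzx".

bkzx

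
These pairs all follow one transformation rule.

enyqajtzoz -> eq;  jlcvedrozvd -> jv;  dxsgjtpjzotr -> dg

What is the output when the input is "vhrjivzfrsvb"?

vj

Each output is the input with this applied: keep one character in every 3, starting at position 1 (positions 1st, 4th, 7th, ...), then delete the last 2 characters.
"vhrjivzfrsvb" → "vjzs" → "vj".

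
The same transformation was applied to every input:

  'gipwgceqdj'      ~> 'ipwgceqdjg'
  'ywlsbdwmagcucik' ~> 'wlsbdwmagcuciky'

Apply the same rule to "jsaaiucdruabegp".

saaiucdruabegpj

Looking at the pairs, the operation is to move the first character to the end.
Doing the same to "jsaaiucdruabegp": "saaiucdruabegpj".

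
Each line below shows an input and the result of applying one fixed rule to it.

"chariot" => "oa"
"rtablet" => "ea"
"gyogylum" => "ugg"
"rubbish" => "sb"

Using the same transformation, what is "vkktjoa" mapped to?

ok

Looking at the pairs, the operation is to reverse the string, then keep one character in every 3, starting at position 2 (positions 2nd, 5th, 8th, ...).
Applying both steps to "vkktjoa": "aojtkkv", then "ok".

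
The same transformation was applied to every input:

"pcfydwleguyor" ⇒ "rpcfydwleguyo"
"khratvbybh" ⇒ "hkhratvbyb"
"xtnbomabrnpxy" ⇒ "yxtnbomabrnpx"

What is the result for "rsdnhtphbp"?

prsdnhtphb

Looking at the pairs, the operation is to move the last character to the front.
Applying that to "rsdnhtphbp" gives "prsdnhtphb".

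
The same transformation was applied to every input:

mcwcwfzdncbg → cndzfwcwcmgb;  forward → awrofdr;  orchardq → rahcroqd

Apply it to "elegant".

ageletn

The pattern: reverse the string, then move the first 2 characters to the end (rotate left by 2).
Starting from "elegant": after the first operation, "tnagele"; after the second, "ageletn".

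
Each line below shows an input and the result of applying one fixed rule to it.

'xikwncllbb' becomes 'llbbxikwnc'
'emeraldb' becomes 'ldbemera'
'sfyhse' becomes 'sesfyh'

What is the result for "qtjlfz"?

The pattern: swap the front and back halves of the string, then move the first character to the end.
"qtjlfz" → "lfzqtj" → "fzqtjl".

fzqtjl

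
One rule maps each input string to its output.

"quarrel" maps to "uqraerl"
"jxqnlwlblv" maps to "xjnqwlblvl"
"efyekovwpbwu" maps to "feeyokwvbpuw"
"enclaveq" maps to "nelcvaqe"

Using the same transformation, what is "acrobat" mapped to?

caorabt

Rule — swap each adjacent pair of characters (1↔2, 3↔4, ...).
Applying that to "acrobat" gives "caorabt".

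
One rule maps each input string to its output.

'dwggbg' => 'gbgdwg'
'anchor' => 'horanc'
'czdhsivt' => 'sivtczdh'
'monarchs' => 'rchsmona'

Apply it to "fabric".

The transformation: swap the front and back halves of the string.
Doing the same to "fabric": "ricfab".

ricfab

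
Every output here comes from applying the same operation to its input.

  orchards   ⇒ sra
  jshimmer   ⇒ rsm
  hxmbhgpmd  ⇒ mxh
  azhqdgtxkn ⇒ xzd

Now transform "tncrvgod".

dnv

The pattern: keep one character in every 3, starting at position 2 (positions 2nd, 5th, 8th, ...), then move the last character to the front.
"tncrvgod" → "nvd" → "dnv".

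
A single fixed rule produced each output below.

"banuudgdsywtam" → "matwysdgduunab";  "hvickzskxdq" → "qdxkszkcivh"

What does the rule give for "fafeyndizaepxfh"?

hfxpeazidnyefaf

The transformation: reverse the string.
On "fafeyndizaepxfh" that produces "hfxpeazidnyefaf".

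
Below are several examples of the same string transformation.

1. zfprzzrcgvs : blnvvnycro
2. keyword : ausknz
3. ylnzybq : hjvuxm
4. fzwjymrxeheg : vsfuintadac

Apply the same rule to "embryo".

ixnuk

The rule is to delete the first character, then shift every letter 4 places backward in the alphabet (wrapping around).
Working it through for "embryo": intermediate "mbryo", final "ixnuk".
(Check on "keyword": → "eyword" → "ausknz" ✓)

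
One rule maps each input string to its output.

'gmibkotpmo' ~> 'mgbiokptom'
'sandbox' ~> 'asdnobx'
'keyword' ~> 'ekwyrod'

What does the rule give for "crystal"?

rcsyatl

The transformation: swap each adjacent pair of characters (1↔2, 3↔4, ...).
Applying that to "crystal" gives "rcsyatl".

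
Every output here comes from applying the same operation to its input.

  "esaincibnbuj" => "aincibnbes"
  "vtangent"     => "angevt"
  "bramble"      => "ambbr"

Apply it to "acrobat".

The transformation: delete the last 2 characters, then move the first 2 characters to the end (rotate left by 2).
On "acrobat": the first step gives "acrob", and the second then gives "robac".
(Check on "bramble": → "bramb" → "ambbr" ✓)

robac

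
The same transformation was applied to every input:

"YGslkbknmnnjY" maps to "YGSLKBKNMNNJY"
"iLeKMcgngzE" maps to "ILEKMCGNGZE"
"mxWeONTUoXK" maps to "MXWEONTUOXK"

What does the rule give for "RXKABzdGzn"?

RXKABZDGZN

Looking at the pairs, the operation is to convert every letter to uppercase.
For "RXKABzdGzn" the result is "RXKABZDGZN".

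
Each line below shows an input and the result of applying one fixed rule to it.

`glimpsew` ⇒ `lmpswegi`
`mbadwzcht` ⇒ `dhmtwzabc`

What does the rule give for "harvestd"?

hrstvade

Rule — sort the characters into alphabetical order, then move the first 3 characters to the end (rotate left by 3).
Applying that to "harvestd" gives "hrstvade".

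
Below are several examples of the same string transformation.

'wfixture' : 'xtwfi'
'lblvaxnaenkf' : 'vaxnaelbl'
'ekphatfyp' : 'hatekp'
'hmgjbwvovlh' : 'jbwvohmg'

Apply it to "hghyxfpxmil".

yxfpxhgh

Each output is the input with this applied: delete the last 3 characters, then move the first 3 characters to the end (rotate left by 3).
Applying that to "hghyxfpxmil" gives "yxfpxhgh".
(Check on "lblvaxnaenkf": → "lblvaxnae" → "vaxnaelbl" ✓)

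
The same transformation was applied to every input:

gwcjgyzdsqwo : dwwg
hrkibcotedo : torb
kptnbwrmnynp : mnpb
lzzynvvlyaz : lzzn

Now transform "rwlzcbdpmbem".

The pattern: keep one character in every 3, starting at position 2 (positions 2nd, 5th, 8th, ...), then swap the front and back halves of the string.
For "rwlzcbdpmbem", step one produces "wcpe"; step two turns that into "pewc".

pewc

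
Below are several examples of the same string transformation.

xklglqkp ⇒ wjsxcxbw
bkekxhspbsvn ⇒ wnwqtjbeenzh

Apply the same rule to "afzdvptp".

The transformation: swap each adjacent pair of characters (1↔2, 3↔4, ...), then shift every letter 12 places forward in the alphabet (wrapping around).
Starting from "afzdvptp": after the first operation, "fadzpvpt"; after the second, "rmplbhbf".

rmplbhbf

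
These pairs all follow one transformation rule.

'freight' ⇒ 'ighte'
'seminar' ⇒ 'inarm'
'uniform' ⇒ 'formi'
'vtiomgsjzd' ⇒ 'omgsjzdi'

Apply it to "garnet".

netr

The rule is to delete the first 2 characters, then move the first character to the end.
For "garnet", step one produces "rnet"; step two turns that into "netr".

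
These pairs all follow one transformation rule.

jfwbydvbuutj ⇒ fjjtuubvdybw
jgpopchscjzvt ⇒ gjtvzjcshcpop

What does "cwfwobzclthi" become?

In each case the input is transformed by: reverse the string, then move the last 2 characters to the front (rotate right by 2).
On "cwfwobzclthi": the first step gives "ihtlczbowfwc", and the second then gives "wcihtlczbowf".

wcihtlczbowf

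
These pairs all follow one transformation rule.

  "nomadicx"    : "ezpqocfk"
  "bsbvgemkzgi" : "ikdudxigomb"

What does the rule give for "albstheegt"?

ivcnduvjgg

In each case the input is transformed by: shift every letter 2 places forward in the alphabet (wrapping around), then move the last 2 characters to the front (rotate right by 2).
On "albstheegt": the first step gives "cnduvjggiv", and the second then gives "ivcnduvjgg".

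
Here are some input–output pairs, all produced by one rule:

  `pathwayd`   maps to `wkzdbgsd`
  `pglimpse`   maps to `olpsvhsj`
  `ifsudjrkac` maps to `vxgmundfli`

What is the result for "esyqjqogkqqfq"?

The transformation: shift every letter 3 places forward in the alphabet (wrapping around), then move the first 2 characters to the end (rotate left by 2).
Working it through for "esyqjqogkqqfq": intermediate "hvbtmtrjnttit", final "btmtrjnttithv".

btmtrjnttithv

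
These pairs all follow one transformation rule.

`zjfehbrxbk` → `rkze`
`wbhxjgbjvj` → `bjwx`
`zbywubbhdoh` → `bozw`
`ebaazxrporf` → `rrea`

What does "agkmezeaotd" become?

etam

The transformation: keep one character in every 3, starting at position 1 (positions 1st, 4th, 7th, ...), then move the first 2 characters to the end (rotate left by 2).
Applying that to "agkmezeaotd" gives "etam".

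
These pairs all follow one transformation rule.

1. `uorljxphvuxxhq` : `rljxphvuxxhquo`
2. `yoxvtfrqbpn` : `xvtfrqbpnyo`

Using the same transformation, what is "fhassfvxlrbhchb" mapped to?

assfvxlrbhchbfh

Each output is the input with this applied: move the first 2 characters to the end (rotate left by 2).
On "fhassfvxlrbhchb" that produces "assfvxlrbhchbfh".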